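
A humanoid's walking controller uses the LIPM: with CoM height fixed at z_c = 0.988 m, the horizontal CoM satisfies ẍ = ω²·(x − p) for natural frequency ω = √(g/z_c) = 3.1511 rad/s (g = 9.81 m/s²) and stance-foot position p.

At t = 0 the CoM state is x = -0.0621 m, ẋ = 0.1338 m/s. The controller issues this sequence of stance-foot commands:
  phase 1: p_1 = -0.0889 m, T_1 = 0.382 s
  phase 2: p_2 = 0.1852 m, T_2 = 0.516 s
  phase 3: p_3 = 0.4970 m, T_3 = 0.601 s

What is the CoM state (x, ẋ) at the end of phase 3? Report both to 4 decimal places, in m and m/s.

x = -1.2975, ẋ = -5.4809

phase 1: p=-0.0889, T=0.382, ωT=1.203720, cosh=1.816284, sinh=1.516208; start (x,ẋ)=(-0.062100, 0.133800) → end (x,ẋ)=(0.024157, 0.371062)
phase 2: p=0.1852, T=0.516, ωT=1.625968, cosh=2.640028, sinh=2.443307; start (x,ẋ)=(0.024157, 0.371062) → end (x,ẋ)=(0.047756, -0.260276)
phase 3: p=0.4970, T=0.601, ωT=1.893811, cosh=3.397571, sinh=3.247073; start (x,ẋ)=(0.047756, -0.260276) → end (x,ẋ)=(-1.297543, -5.480909)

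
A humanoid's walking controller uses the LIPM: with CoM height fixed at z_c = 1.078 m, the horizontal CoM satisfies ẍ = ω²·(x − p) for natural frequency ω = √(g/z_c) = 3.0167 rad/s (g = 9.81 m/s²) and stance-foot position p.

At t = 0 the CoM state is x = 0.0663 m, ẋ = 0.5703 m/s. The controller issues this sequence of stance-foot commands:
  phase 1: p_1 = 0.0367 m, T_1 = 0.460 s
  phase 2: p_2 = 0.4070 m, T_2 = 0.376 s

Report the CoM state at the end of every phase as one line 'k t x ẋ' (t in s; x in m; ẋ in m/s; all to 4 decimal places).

1 0.4600 0.4547 1.3811
2 0.8360 1.1268 2.5695

phase 1: p=0.0367, T=0.460, ωT=1.387682, cosh=2.127604, sinh=1.877951; start (x,ẋ)=(0.066300, 0.570300) → end (x,ẋ)=(0.454699, 1.381063)
phase 2: p=0.4070, T=0.376, ωT=1.134279, cosh=1.715293, sinh=1.393639; start (x,ẋ)=(0.454699, 1.381063) → end (x,ẋ)=(1.126834, 2.569464)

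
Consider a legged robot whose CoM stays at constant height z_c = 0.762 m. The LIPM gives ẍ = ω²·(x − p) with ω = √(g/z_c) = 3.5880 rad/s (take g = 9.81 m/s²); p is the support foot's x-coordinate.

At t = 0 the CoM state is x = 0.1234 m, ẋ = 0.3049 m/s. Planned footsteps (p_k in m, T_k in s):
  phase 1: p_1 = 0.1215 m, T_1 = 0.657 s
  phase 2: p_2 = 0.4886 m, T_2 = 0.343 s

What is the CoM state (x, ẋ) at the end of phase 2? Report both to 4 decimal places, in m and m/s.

phase 1: p=0.1215, T=0.657, ωT=2.357316, cosh=5.328619, sinh=5.233945; start (x,ẋ)=(0.123400, 0.304900) → end (x,ẋ)=(0.576393, 1.660377)
phase 2: p=0.4886, T=0.343, ωT=1.230684, cosh=1.857832, sinh=1.565739; start (x,ẋ)=(0.576393, 1.660377) → end (x,ẋ)=(1.376263, 3.577910)

x = 1.3763, ẋ = 3.5779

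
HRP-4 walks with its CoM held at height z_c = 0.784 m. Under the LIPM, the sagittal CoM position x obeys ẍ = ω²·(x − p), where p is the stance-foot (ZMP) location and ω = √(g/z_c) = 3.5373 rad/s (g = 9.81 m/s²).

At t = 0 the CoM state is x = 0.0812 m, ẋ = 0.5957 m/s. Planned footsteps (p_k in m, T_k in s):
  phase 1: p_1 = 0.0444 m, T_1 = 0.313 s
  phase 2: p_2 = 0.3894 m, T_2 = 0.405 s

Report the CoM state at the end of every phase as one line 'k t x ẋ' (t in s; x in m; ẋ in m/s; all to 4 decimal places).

phase 1: p=0.0444, T=0.313, ωT=1.107175, cosh=1.678145, sinh=1.347653; start (x,ẋ)=(0.081200, 0.595700) → end (x,ẋ)=(0.333108, 1.175098)
phase 2: p=0.3894, T=0.405, ωT=1.432607, cosh=2.214146, sinh=1.975460; start (x,ẋ)=(0.333108, 1.175098) → end (x,ẋ)=(0.921012, 2.208480)

1 0.3130 0.3331 1.1751
2 0.7180 0.9210 2.2085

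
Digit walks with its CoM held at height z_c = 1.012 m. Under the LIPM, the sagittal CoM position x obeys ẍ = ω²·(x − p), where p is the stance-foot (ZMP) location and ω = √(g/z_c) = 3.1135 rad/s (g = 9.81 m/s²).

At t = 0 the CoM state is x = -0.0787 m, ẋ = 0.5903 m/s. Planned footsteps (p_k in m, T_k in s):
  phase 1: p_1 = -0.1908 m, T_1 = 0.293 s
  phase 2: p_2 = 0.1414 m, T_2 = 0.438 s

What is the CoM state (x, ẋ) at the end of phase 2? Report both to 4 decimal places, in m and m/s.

x = 0.9142, ẋ = 2.6955

phase 1: p=-0.1908, T=0.293, ωT=0.912255, cosh=1.445775, sinh=1.044157; start (x,ẋ)=(-0.078700, 0.590300) → end (x,ẋ)=(0.169237, 1.217876)
phase 2: p=0.1414, T=0.438, ωT=1.363713, cosh=2.083198, sinh=1.827489; start (x,ẋ)=(0.169237, 1.217876) → end (x,ẋ)=(0.914230, 2.695467)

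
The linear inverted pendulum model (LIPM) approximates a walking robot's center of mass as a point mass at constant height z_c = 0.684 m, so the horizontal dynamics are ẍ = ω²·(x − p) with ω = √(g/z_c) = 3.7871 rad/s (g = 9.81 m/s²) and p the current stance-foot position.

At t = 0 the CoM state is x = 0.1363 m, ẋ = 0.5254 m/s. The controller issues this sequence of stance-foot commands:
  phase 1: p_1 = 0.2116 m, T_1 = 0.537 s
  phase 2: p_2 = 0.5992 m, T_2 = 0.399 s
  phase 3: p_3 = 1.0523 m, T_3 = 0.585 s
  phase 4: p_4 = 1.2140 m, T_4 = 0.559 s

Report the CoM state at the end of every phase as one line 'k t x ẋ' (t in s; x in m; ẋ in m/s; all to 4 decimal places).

1 0.5370 0.4400 0.9710
2 0.9360 0.7735 1.0074
3 1.5210 0.9640 -0.1091
4 2.0800 0.0429 -4.3342

phase 1: p=0.2116, T=0.537, ωT=2.033673, cosh=3.886478, sinh=3.755624; start (x,ẋ)=(0.136300, 0.525400) → end (x,ẋ)=(0.439981, 0.970969)
phase 2: p=0.5992, T=0.399, ωT=1.511053, cosh=2.376089, sinh=2.155411; start (x,ẋ)=(0.439981, 0.970969) → end (x,ẋ)=(0.773505, 1.007447)
phase 3: p=1.0523, T=0.585, ωT=2.215453, cosh=4.637334, sinh=4.528230; start (x,ẋ)=(0.773505, 1.007447) → end (x,ẋ)=(0.964039, -0.109143)
phase 4: p=1.2140, T=0.559, ωT=2.116989, cosh=4.213241, sinh=4.092848; start (x,ẋ)=(0.964039, -0.109143) → end (x,ẋ)=(0.042899, -4.334249)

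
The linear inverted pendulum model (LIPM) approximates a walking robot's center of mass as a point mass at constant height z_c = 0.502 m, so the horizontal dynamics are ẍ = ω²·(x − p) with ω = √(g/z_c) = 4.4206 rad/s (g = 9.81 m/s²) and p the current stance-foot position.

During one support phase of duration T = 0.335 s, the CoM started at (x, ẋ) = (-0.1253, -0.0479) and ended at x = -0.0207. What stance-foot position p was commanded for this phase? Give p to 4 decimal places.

p = -0.2222

ωT = 4.4206·0.335 = 1.480901; cosh(ωT) = 2.312169, sinh(ωT) = 2.084736
x(T) = p + (x₀−p)·cosh(ωT) + (ẋ₀/ω)·sinh(ωT) ⇒ p·(1 − cosh) = x(T) − x₀·cosh − (ẋ₀/ω)·sinh
numerator   = -0.0207 − (-0.1253)·2.312169 − (-0.0479/4.4206)·2.084736 = 0.291604
denominator = 1 − 2.312169 = -1.312169
p = 0.291604 / -1.312169 = -0.2222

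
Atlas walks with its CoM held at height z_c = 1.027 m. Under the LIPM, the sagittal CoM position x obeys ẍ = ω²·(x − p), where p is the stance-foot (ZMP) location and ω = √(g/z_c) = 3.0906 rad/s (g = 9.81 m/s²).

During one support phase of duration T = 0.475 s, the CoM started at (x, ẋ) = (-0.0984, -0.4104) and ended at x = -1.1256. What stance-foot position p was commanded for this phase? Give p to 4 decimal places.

p = 0.4884

ωT = 3.0906·0.475 = 1.468035; cosh(ωT) = 2.285538, sinh(ωT) = 2.055160
x(T) = p + (x₀−p)·cosh(ωT) + (ẋ₀/ω)·sinh(ωT) ⇒ p·(1 − cosh) = x(T) − x₀·cosh − (ẋ₀/ω)·sinh
numerator   = -1.1256 − (-0.0984)·2.285538 − (-0.4104/3.0906)·2.055160 = -0.627799
denominator = 1 − 2.285538 = -1.285538
p = -0.627799 / -1.285538 = 0.4884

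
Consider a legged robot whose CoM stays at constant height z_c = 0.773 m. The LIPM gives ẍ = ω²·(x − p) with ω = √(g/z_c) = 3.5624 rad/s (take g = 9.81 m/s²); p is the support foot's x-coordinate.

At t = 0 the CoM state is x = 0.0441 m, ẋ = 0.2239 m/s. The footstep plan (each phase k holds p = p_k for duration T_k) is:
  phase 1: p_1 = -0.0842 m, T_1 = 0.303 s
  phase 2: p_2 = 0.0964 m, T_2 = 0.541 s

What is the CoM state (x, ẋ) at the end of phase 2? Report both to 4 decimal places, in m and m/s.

phase 1: p=-0.0842, T=0.303, ωT=1.079407, cosh=1.641366, sinh=1.301569; start (x,ẋ)=(0.044100, 0.223900) → end (x,ẋ)=(0.208192, 0.962391)
phase 2: p=0.0964, T=0.541, ωT=1.927258, cosh=3.508097, sinh=3.362551; start (x,ẋ)=(0.208192, 0.962391) → end (x,ẋ)=(1.396979, 4.715291)

x = 1.3970, ẋ = 4.7153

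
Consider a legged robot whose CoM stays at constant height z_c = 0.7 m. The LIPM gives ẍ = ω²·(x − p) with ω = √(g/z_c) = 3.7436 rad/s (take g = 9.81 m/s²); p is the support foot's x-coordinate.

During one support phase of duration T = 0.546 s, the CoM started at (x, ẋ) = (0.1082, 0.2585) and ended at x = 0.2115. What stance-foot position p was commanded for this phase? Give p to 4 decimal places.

p = 0.1625

ωT = 3.7436·0.546 = 2.044006; cosh(ωT) = 3.925493, sinh(ωT) = 3.795984
x(T) = p + (x₀−p)·cosh(ωT) + (ẋ₀/ω)·sinh(ωT) ⇒ p·(1 − cosh) = x(T) − x₀·cosh − (ẋ₀/ω)·sinh
numerator   = 0.2115 − (0.1082)·3.925493 − (0.2585/3.7436)·3.795984 = -0.475355
denominator = 1 − 3.925493 = -2.925493
p = -0.475355 / -2.925493 = 0.1625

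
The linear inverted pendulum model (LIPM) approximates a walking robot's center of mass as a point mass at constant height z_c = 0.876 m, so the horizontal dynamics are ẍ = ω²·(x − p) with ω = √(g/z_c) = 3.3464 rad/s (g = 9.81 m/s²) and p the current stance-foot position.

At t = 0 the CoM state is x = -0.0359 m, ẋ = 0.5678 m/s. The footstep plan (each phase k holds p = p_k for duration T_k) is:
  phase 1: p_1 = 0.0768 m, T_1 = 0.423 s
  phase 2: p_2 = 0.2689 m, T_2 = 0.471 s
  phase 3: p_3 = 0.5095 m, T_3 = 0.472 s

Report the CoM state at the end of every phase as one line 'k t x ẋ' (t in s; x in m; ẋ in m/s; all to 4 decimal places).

phase 1: p=0.0768, T=0.423, ωT=1.415527, cosh=2.180727, sinh=1.937930; start (x,ẋ)=(-0.035900, 0.567800) → end (x,ẋ)=(0.159850, 0.507348)
phase 2: p=0.2689, T=0.471, ωT=1.576154, cosh=2.521545, sinh=2.314776; start (x,ẋ)=(0.159850, 0.507348) → end (x,ẋ)=(0.344869, 0.434580)
phase 3: p=0.5095, T=0.472, ωT=1.579501, cosh=2.529305, sinh=2.323227; start (x,ẋ)=(0.344869, 0.434580) → end (x,ẋ)=(0.394803, -0.180731)

1 0.4230 0.1599 0.5073
2 0.8940 0.3449 0.4346
3 1.3660 0.3948 -0.1807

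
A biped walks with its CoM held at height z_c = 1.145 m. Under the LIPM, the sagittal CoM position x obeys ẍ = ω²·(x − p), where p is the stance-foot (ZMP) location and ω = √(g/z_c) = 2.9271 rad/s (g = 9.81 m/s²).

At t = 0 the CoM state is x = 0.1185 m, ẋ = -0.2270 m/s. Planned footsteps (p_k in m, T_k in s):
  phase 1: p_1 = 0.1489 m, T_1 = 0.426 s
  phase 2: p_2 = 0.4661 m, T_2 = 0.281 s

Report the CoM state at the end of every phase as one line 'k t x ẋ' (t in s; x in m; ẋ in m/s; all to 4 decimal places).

1 0.4260 -0.0321 -0.5696
2 0.7070 -0.3891 -2.1128

phase 1: p=0.1489, T=0.426, ωT=1.246945, cosh=1.883538, sinh=1.596157; start (x,ẋ)=(0.118500, -0.227000) → end (x,ẋ)=(-0.032143, -0.569595)
phase 2: p=0.4661, T=0.281, ωT=0.822515, cosh=1.357771, sinh=0.918446; start (x,ẋ)=(-0.032143, -0.569595) → end (x,ẋ)=(-0.389124, -2.112850)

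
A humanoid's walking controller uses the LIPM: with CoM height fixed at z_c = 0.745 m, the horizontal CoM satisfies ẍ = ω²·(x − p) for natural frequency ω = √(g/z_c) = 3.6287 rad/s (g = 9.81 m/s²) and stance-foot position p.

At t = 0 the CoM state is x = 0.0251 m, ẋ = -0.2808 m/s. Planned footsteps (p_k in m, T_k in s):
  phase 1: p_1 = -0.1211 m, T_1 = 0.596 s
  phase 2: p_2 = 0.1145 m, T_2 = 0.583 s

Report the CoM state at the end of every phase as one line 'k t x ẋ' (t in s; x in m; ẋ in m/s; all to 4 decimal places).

phase 1: p=-0.1211, T=0.596, ωT=2.162705, cosh=4.404820, sinh=4.289807; start (x,ẋ)=(0.025100, -0.280800) → end (x,ẋ)=(0.190926, 1.038937)
phase 2: p=0.1145, T=0.583, ωT=2.115532, cosh=4.207283, sinh=4.086714; start (x,ẋ)=(0.190926, 1.038937) → end (x,ẋ)=(1.606119, 5.504463)

1 0.5960 0.1909 1.0389
2 1.1790 1.6061 5.5045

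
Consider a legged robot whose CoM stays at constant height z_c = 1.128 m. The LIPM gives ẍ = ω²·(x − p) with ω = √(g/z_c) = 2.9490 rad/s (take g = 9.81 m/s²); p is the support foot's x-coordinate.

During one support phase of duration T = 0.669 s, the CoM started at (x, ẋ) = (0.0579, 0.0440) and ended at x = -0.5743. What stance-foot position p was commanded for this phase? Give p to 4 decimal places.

p = 0.3148

ωT = 2.9490·0.669 = 1.972881; cosh(ωT) = 3.665210, sinh(ωT) = 3.526155
x(T) = p + (x₀−p)·cosh(ωT) + (ẋ₀/ω)·sinh(ωT) ⇒ p·(1 − cosh) = x(T) − x₀·cosh − (ẋ₀/ω)·sinh
numerator   = -0.5743 − (0.0579)·3.665210 − (0.0440/2.9490)·3.526155 = -0.839127
denominator = 1 − 3.665210 = -2.665210
p = -0.839127 / -2.665210 = 0.3148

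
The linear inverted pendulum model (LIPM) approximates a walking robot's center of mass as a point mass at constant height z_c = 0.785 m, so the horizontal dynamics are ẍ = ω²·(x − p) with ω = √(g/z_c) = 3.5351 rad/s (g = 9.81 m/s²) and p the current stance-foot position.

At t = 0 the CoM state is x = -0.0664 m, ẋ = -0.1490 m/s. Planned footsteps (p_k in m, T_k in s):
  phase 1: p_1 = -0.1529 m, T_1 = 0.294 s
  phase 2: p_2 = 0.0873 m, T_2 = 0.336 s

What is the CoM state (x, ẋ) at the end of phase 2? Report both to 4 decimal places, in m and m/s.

phase 1: p=-0.1529, T=0.294, ωT=1.039319, cosh=1.590494, sinh=1.236798; start (x,ẋ)=(-0.066400, -0.149000) → end (x,ẋ)=(-0.067452, 0.141212)
phase 2: p=0.0873, T=0.336, ωT=1.187794, cosh=1.792365, sinh=1.487472; start (x,ẋ)=(-0.067452, 0.141212) → end (x,ẋ)=(-0.130653, -0.560637)

x = -0.1307, ẋ = -0.5606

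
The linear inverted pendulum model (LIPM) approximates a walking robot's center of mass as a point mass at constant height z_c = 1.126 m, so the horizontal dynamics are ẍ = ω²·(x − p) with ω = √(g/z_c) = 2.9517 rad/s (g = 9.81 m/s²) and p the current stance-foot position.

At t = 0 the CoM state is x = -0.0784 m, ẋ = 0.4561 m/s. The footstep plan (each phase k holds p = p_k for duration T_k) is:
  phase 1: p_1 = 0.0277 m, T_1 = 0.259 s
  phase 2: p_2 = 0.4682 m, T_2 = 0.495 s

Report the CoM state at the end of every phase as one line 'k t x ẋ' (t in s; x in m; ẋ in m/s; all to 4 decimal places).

1 0.2590 0.0190 0.3326
2 0.7540 -0.3222 -1.9484

phase 1: p=0.0277, T=0.259, ωT=0.764490, cosh=1.306735, sinh=0.841164; start (x,ẋ)=(-0.078400, 0.456100) → end (x,ẋ)=(0.019033, 0.332570)
phase 2: p=0.4682, T=0.495, ωT=1.461091, cosh=2.271322, sinh=2.039340; start (x,ẋ)=(0.019033, 0.332570) → end (x,ẋ)=(-0.322229, -1.948395)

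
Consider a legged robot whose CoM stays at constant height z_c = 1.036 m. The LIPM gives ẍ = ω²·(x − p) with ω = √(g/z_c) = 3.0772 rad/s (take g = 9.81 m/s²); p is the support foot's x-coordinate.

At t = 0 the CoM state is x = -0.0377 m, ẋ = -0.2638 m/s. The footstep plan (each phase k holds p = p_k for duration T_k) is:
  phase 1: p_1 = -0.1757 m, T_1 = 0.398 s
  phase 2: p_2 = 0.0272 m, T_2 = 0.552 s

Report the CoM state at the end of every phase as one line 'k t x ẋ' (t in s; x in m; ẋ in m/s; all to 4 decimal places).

1 0.3980 -0.0539 0.1726
2 0.9500 -0.0537 -0.1717

phase 1: p=-0.1757, T=0.398, ωT=1.224726, cosh=1.848535, sinh=1.554697; start (x,ẋ)=(-0.037700, -0.263800) → end (x,ẋ)=(-0.053882, 0.172564)
phase 2: p=0.0272, T=0.552, ωT=1.698614, cosh=2.824652, sinh=2.641716; start (x,ẋ)=(-0.053882, 0.172564) → end (x,ẋ)=(-0.053686, -0.171690)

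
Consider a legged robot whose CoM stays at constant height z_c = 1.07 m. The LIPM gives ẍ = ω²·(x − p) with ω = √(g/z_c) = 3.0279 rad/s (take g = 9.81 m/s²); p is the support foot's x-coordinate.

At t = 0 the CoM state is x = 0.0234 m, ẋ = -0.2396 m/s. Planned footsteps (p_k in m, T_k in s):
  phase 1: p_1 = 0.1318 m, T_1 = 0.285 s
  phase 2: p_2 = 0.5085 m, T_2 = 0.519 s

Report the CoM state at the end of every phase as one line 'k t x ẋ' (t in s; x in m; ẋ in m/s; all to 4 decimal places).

phase 1: p=0.1318, T=0.285, ωT=0.862951, cosh=1.396030, sinh=0.974115; start (x,ẋ)=(0.023400, -0.239600) → end (x,ẋ)=(-0.096612, -0.654217)
phase 2: p=0.5085, T=0.519, ωT=1.571480, cosh=2.510753, sinh=2.303015; start (x,ẋ)=(-0.096612, -0.654217) → end (x,ẋ)=(-1.508383, -5.862206)

1 0.2850 -0.0966 -0.6542
2 0.8040 -1.5084 -5.8622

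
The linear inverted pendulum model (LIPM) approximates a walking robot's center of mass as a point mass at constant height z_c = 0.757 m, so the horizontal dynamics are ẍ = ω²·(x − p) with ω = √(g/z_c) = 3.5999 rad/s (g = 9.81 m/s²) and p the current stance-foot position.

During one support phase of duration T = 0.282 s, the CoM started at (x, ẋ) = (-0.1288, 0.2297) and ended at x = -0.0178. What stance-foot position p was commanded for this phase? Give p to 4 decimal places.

p = -0.1903

ωT = 3.5999·0.282 = 1.015172; cosh(ωT) = 1.561089, sinh(ωT) = 1.198749
x(T) = p + (x₀−p)·cosh(ωT) + (ẋ₀/ω)·sinh(ωT) ⇒ p·(1 − cosh) = x(T) − x₀·cosh − (ẋ₀/ω)·sinh
numerator   = -0.0178 − (-0.1288)·1.561089 − (0.2297/3.5999)·1.198749 = 0.106779
denominator = 1 − 1.561089 = -0.561089
p = 0.106779 / -0.561089 = -0.1903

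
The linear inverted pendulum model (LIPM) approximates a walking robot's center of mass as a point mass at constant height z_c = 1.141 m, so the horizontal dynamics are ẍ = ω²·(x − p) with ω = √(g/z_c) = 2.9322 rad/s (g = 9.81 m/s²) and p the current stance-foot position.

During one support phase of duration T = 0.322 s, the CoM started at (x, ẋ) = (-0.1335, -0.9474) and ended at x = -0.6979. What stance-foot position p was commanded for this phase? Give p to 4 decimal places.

p = 0.3082

ωT = 2.9322·0.322 = 0.944168; cosh(ωT) = 1.479839, sinh(ωT) = 1.090836
x(T) = p + (x₀−p)·cosh(ωT) + (ẋ₀/ω)·sinh(ωT) ⇒ p·(1 − cosh) = x(T) − x₀·cosh − (ẋ₀/ω)·sinh
numerator   = -0.6979 − (-0.1335)·1.479839 − (-0.9474/2.9322)·1.090836 = -0.147890
denominator = 1 − 1.479839 = -0.479839
p = -0.147890 / -0.479839 = 0.3082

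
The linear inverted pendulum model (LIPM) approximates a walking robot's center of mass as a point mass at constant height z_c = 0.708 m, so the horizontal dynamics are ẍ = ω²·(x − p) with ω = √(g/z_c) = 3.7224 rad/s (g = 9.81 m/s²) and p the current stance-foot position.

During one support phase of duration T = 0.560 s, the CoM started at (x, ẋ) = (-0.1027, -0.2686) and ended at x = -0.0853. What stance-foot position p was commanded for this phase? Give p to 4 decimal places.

ωT = 3.7224·0.560 = 2.084544; cosh(ωT) = 4.082644, sinh(ωT) = 3.958280
x(T) = p + (x₀−p)·cosh(ωT) + (ẋ₀/ω)·sinh(ωT) ⇒ p·(1 − cosh) = x(T) − x₀·cosh − (ẋ₀/ω)·sinh
numerator   = -0.0853 − (-0.1027)·4.082644 − (-0.2686/3.7224)·3.958280 = 0.619608
denominator = 1 − 4.082644 = -3.082644
p = 0.619608 / -3.082644 = -0.2010

p = -0.2010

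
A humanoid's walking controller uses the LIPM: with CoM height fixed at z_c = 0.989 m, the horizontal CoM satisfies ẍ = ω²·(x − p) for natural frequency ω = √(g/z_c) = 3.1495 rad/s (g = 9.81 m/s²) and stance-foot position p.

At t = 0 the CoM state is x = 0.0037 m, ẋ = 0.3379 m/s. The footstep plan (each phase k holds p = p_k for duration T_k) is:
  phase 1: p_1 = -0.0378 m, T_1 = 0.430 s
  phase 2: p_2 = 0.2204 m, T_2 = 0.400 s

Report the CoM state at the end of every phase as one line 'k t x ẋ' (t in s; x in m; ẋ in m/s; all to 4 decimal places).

phase 1: p=-0.0378, T=0.430, ωT=1.354285, cosh=2.066061, sinh=1.807929; start (x,ẋ)=(0.003700, 0.337900) → end (x,ẋ)=(0.241909, 0.934426)
phase 2: p=0.2204, T=0.400, ωT=1.259800, cosh=1.904214, sinh=1.620503; start (x,ẋ)=(0.241909, 0.934426) → end (x,ẋ)=(0.742144, 1.889122)

1 0.4300 0.2419 0.9344
2 0.8300 0.7421 1.8891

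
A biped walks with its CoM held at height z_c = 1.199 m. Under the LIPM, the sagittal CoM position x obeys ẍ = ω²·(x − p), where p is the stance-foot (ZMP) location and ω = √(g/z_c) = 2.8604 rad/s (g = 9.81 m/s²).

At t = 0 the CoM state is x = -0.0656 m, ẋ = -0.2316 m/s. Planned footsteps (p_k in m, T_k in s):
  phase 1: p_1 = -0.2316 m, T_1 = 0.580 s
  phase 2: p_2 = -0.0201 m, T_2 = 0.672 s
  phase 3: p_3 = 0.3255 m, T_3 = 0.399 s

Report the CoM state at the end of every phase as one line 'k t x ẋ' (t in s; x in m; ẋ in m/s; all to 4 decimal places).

phase 1: p=-0.2316, T=0.580, ωT=1.659032, cosh=2.722273, sinh=2.531950; start (x,ẋ)=(-0.065600, -0.231600) → end (x,ẋ)=(0.015291, 0.571758)
phase 2: p=-0.0201, T=0.672, ωT=1.922189, cosh=3.491095, sinh=3.344809; start (x,ẋ)=(0.015291, 0.571758) → end (x,ẋ)=(0.772039, 2.334667)
phase 3: p=0.3255, T=0.399, ωT=1.141300, cosh=1.725119, sinh=1.405715; start (x,ẋ)=(0.772039, 2.334667) → end (x,ẋ)=(2.243183, 5.823072)

1 0.5800 0.0153 0.5718
2 1.2520 0.7720 2.3347
3 1.6510 2.2432 5.8231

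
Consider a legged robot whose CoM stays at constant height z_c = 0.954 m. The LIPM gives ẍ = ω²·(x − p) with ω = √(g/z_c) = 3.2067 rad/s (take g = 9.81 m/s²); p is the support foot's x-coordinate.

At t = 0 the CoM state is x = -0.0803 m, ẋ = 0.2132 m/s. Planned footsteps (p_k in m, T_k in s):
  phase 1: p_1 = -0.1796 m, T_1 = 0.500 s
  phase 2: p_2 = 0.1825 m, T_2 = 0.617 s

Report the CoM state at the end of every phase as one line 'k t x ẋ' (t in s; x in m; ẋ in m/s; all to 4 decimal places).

phase 1: p=-0.1796, T=0.500, ωT=1.603350, cosh=2.585437, sinh=2.384216; start (x,ẋ)=(-0.080300, 0.213200) → end (x,ẋ)=(0.235650, 1.310410)
phase 2: p=0.1825, T=0.617, ωT=1.978534, cosh=3.685202, sinh=3.546930; start (x,ẋ)=(0.235650, 1.310410) → end (x,ẋ)=(1.827814, 5.433654)

1 0.5000 0.2357 1.3104
2 1.1170 1.8278 5.4337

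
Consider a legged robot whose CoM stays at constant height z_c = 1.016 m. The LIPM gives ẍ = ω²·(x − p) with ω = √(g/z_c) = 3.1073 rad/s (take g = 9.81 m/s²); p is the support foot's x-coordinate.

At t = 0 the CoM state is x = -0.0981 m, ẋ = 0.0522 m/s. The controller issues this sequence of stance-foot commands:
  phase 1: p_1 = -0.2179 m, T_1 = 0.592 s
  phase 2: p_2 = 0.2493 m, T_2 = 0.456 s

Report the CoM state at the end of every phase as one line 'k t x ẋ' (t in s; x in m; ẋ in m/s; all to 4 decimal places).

1 0.5920 0.2201 1.3102
2 1.0480 1.0040 2.6849

phase 1: p=-0.2179, T=0.592, ωT=1.839522, cosh=3.226210, sinh=3.067317; start (x,ẋ)=(-0.098100, 0.052200) → end (x,ẋ)=(0.220128, 1.310231)
phase 2: p=0.2493, T=0.456, ωT=1.416929, cosh=2.183446, sinh=1.940988; start (x,ẋ)=(0.220128, 1.310231) → end (x,ẋ)=(1.004046, 2.684876)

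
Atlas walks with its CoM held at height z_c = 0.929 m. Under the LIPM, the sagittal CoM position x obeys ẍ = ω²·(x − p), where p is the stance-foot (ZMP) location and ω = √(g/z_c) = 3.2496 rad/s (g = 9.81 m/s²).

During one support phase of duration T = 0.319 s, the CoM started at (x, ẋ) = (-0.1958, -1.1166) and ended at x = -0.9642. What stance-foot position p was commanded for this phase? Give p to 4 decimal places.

p = 0.3916

ωT = 3.2496·0.319 = 1.036622; cosh(ωT) = 1.587164, sinh(ωT) = 1.232513
x(T) = p + (x₀−p)·cosh(ωT) + (ẋ₀/ω)·sinh(ωT) ⇒ p·(1 − cosh) = x(T) − x₀·cosh − (ẋ₀/ω)·sinh
numerator   = -0.9642 − (-0.1958)·1.587164 − (-1.1166/3.2496)·1.232513 = -0.229928
denominator = 1 − 1.587164 = -0.587164
p = -0.229928 / -0.587164 = 0.3916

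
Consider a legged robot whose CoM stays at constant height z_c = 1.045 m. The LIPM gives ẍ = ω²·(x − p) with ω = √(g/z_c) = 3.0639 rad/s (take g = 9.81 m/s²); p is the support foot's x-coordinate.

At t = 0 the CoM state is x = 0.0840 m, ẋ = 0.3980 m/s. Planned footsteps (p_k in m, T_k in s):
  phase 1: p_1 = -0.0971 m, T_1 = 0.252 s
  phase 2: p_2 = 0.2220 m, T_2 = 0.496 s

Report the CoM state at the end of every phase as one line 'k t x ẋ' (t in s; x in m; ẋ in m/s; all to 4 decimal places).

phase 1: p=-0.0971, T=0.252, ωT=0.772103, cosh=1.313177, sinh=0.851136; start (x,ẋ)=(0.084000, 0.398000) → end (x,ẋ)=(0.251279, 0.994916)
phase 2: p=0.2220, T=0.496, ωT=1.519694, cosh=2.394803, sinh=2.176025; start (x,ẋ)=(0.251279, 0.994916) → end (x,ẋ)=(0.998720, 2.577833)

1 0.2520 0.2513 0.9949
2 0.7480 0.9987 2.5778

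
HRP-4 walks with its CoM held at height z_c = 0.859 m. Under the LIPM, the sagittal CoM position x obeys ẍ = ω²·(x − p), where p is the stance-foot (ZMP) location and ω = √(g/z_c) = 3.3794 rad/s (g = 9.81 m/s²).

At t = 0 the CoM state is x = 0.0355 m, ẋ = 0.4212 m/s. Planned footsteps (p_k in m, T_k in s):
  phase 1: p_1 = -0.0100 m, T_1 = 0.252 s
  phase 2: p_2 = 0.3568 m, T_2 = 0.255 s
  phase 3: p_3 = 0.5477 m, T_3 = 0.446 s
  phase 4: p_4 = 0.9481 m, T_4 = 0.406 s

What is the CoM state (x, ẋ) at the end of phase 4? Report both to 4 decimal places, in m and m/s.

phase 1: p=-0.0100, T=0.252, ωT=0.851609, cosh=1.385071, sinh=0.958343; start (x,ẋ)=(0.035500, 0.421200) → end (x,ẋ)=(0.172466, 0.730749)
phase 2: p=0.3568, T=0.255, ωT=0.861747, cosh=1.394858, sinh=0.972435; start (x,ẋ)=(0.172466, 0.730749) → end (x,ẋ)=(0.309956, 0.413525)
phase 3: p=0.5477, T=0.446, ωT=1.507212, cosh=2.367828, sinh=2.146302; start (x,ẋ)=(0.309956, 0.413525) → end (x,ẋ)=(0.247399, -0.745248)
phase 4: p=0.9481, T=0.406, ωT=1.372036, cosh=2.098481, sinh=1.844891; start (x,ẋ)=(0.247399, -0.745248) → end (x,ẋ)=(-0.929156, -5.932497)

x = -0.9292, ẋ = -5.9325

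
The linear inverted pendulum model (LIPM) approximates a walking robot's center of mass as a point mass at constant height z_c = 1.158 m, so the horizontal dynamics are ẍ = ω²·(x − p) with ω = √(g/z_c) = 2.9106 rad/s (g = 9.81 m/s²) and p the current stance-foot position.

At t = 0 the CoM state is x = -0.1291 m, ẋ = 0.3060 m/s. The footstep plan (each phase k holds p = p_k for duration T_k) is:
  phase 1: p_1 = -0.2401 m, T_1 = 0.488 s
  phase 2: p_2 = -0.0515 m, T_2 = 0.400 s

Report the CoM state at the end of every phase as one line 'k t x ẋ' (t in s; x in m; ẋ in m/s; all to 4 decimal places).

1 0.4880 0.2079 1.2997
2 0.8880 1.0500 3.3760

phase 1: p=-0.2401, T=0.488, ωT=1.420373, cosh=2.190143, sinh=1.948520; start (x,ẋ)=(-0.129100, 0.306000) → end (x,ẋ)=(0.207860, 1.299705)
phase 2: p=-0.0515, T=0.400, ωT=1.164240, cosh=1.757824, sinh=1.445664; start (x,ẋ)=(0.207860, 1.299705) → end (x,ẋ)=(1.049958, 3.375972)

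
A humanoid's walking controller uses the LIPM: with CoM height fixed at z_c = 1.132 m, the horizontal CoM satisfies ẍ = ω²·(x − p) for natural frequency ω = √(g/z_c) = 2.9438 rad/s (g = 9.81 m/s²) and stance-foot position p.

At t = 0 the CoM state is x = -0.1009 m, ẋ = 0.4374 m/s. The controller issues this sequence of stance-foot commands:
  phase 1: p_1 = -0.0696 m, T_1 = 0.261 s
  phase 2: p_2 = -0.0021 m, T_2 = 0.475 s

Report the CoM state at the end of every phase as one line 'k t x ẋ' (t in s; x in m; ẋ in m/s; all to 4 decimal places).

1 0.2610 0.0151 0.4950
2 0.7360 0.3545 1.1595

phase 1: p=-0.0696, T=0.261, ωT=0.768332, cosh=1.309976, sinh=0.846190; start (x,ẋ)=(-0.100900, 0.437400) → end (x,ẋ)=(0.015128, 0.495015)
phase 2: p=-0.0021, T=0.475, ωT=1.398305, cosh=2.147674, sinh=1.900658; start (x,ẋ)=(0.015128, 0.495015) → end (x,ẋ)=(0.354505, 1.159522)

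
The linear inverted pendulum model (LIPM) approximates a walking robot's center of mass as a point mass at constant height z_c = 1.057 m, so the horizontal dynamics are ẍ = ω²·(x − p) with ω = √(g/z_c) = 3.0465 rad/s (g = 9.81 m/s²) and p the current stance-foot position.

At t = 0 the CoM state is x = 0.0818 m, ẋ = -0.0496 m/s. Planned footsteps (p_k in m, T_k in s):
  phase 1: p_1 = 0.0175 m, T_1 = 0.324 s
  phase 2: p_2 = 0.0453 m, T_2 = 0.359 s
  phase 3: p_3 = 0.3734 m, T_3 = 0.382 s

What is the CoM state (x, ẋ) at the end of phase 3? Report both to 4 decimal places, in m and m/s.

phase 1: p=0.0175, T=0.324, ωT=0.987066, cosh=1.528009, sinh=1.155341; start (x,ẋ)=(0.081800, -0.049600) → end (x,ẋ)=(0.096941, 0.150530)
phase 2: p=0.0453, T=0.359, ωT=1.093693, cosh=1.660128, sinh=1.325151; start (x,ẋ)=(0.096941, 0.150530) → end (x,ẋ)=(0.196508, 0.458378)
phase 3: p=0.3734, T=0.382, ωT=1.163763, cosh=1.757134, sinh=1.444825; start (x,ẋ)=(0.196508, 0.458378) → end (x,ẋ)=(0.279965, 0.026811)

x = 0.2800, ẋ = 0.0268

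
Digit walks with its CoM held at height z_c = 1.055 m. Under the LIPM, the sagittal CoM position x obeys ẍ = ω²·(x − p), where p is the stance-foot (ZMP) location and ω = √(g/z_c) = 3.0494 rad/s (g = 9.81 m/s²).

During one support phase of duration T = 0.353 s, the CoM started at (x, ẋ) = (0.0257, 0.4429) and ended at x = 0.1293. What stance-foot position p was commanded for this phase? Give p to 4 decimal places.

p = 0.1586

ωT = 3.0494·0.353 = 1.076438; cosh(ωT) = 1.637509, sinh(ωT) = 1.296701
x(T) = p + (x₀−p)·cosh(ωT) + (ẋ₀/ω)·sinh(ωT) ⇒ p·(1 − cosh) = x(T) − x₀·cosh − (ẋ₀/ω)·sinh
numerator   = 0.1293 − (0.0257)·1.637509 − (0.4429/3.0494)·1.296701 = -0.101119
denominator = 1 − 1.637509 = -0.637509
p = -0.101119 / -0.637509 = 0.1586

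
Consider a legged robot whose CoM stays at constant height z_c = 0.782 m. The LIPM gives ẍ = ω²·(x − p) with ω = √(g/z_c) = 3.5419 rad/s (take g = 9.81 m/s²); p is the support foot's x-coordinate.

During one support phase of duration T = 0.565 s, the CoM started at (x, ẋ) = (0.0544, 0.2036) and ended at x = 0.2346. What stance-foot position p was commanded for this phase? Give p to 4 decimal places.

p = 0.0647

ωT = 3.5419·0.565 = 2.001173; cosh(ωT) = 3.766454, sinh(ωT) = 3.631278
x(T) = p + (x₀−p)·cosh(ωT) + (ẋ₀/ω)·sinh(ωT) ⇒ p·(1 − cosh) = x(T) − x₀·cosh − (ẋ₀/ω)·sinh
numerator   = 0.2346 − (0.0544)·3.766454 − (0.2036/3.5419)·3.631278 = -0.179033
denominator = 1 − 3.766454 = -2.766454
p = -0.179033 / -2.766454 = 0.0647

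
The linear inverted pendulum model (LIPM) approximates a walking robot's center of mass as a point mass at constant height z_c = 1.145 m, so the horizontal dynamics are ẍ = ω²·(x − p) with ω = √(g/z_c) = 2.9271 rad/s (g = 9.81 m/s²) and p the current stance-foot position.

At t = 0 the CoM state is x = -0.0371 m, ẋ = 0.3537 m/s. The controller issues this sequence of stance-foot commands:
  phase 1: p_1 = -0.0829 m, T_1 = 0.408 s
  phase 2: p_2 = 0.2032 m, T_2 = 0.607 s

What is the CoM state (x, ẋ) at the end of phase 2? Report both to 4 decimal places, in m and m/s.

phase 1: p=-0.0829, T=0.408, ωT=1.194257, cosh=1.802016, sinh=1.499087; start (x,ẋ)=(-0.037100, 0.353700) → end (x,ẋ)=(0.180777, 0.838343)
phase 2: p=0.2032, T=0.607, ωT=1.776750, cosh=3.039901, sinh=2.870713; start (x,ẋ)=(0.180777, 0.838343) → end (x,ẋ)=(0.957228, 2.360057)

x = 0.9572, ẋ = 2.3601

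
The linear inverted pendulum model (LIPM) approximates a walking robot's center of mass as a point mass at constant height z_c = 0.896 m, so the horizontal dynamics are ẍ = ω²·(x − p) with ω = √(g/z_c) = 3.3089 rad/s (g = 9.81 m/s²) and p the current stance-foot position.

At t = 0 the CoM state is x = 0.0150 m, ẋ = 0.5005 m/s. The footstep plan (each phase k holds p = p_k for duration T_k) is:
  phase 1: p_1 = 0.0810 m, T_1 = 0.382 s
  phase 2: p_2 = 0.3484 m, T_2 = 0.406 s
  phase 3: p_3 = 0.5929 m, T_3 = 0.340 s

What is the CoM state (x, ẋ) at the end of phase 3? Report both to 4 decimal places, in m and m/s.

phase 1: p=0.0810, T=0.382, ωT=1.264000, cosh=1.911036, sinh=1.628514; start (x,ẋ)=(0.015000, 0.500500) → end (x,ẋ)=(0.201199, 0.600827)
phase 2: p=0.3484, T=0.406, ωT=1.343413, cosh=2.046528, sinh=1.785574; start (x,ẋ)=(0.201199, 0.600827) → end (x,ẋ)=(0.371371, 0.359900)
phase 3: p=0.5929, T=0.340, ωT=1.125026, cosh=1.702470, sinh=1.377826; start (x,ẋ)=(0.371371, 0.359900) → end (x,ẋ)=(0.365616, -0.397251)

x = 0.3656, ẋ = -0.3973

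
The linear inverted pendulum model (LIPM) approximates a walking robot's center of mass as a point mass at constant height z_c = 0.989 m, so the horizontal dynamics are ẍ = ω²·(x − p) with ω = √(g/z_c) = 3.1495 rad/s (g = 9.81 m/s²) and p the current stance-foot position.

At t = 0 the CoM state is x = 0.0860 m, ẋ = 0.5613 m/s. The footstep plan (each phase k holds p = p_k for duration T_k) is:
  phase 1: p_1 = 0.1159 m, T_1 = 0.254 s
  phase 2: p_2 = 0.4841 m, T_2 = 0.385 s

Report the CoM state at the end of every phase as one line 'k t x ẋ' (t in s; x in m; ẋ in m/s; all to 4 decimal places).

phase 1: p=0.1159, T=0.254, ωT=0.799973, cosh=1.337411, sinh=0.888070; start (x,ẋ)=(0.086000, 0.561300) → end (x,ẋ)=(0.234182, 0.667059)
phase 2: p=0.4841, T=0.385, ωT=1.212558, cosh=1.829754, sinh=1.532318; start (x,ẋ)=(0.234182, 0.667059) → end (x,ẋ)=(0.351354, 0.014441)

1 0.2540 0.2342 0.6671
2 0.6390 0.3514 0.0144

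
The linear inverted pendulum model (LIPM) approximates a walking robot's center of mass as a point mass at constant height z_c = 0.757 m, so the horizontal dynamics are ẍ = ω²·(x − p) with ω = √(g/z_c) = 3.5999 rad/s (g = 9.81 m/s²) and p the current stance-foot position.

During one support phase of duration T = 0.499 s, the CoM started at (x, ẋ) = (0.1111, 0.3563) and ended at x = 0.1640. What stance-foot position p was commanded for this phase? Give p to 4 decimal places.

ωT = 3.5999·0.499 = 1.796350; cosh(ωT) = 3.096755, sinh(ωT) = 2.930852
x(T) = p + (x₀−p)·cosh(ωT) + (ẋ₀/ω)·sinh(ωT) ⇒ p·(1 − cosh) = x(T) − x₀·cosh − (ẋ₀/ω)·sinh
numerator   = 0.1640 − (0.1111)·3.096755 − (0.3563/3.5999)·2.930852 = -0.470130
denominator = 1 − 3.096755 = -2.096755
p = -0.470130 / -2.096755 = 0.2242

p = 0.2242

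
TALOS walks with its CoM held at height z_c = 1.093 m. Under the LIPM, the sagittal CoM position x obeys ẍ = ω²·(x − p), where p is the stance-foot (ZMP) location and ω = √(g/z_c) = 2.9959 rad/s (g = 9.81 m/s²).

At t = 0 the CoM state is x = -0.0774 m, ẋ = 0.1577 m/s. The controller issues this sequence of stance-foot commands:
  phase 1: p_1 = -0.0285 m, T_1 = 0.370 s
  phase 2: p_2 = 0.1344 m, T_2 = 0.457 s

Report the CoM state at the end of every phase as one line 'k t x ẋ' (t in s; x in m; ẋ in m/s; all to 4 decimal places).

phase 1: p=-0.0285, T=0.370, ωT=1.108483, cosh=1.679909, sinh=1.349850; start (x,ẋ)=(-0.077400, 0.157700) → end (x,ẋ)=(-0.039593, 0.067169)
phase 2: p=0.1344, T=0.457, ωT=1.369126, cosh=2.093121, sinh=1.838792; start (x,ẋ)=(-0.039593, 0.067169) → end (x,ẋ)=(-0.188563, -0.817908)

1 0.3700 -0.0396 0.0672
2 0.8270 -0.1886 -0.8179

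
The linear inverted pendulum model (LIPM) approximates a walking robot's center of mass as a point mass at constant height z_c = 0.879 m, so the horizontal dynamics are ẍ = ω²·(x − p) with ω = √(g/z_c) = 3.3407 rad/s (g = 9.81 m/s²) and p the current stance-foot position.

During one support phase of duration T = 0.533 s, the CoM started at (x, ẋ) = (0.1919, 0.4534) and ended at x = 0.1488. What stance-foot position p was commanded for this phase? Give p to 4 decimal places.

ωT = 3.3407·0.533 = 1.780593; cosh(ωT) = 3.050956, sinh(ωT) = 2.882418
x(T) = p + (x₀−p)·cosh(ωT) + (ẋ₀/ω)·sinh(ωT) ⇒ p·(1 − cosh) = x(T) − x₀·cosh − (ẋ₀/ω)·sinh
numerator   = 0.1488 − (0.1919)·3.050956 − (0.4534/3.3407)·2.882418 = -0.827880
denominator = 1 − 3.050956 = -2.050956
p = -0.827880 / -2.050956 = 0.4037

p = 0.4037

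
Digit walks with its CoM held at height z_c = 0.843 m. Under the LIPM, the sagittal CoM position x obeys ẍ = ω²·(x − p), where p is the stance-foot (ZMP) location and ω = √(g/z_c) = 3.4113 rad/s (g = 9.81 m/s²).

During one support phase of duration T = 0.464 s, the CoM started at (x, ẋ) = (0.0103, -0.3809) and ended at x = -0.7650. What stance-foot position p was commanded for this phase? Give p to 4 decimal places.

p = 0.3453

ωT = 3.4113·0.464 = 1.582843; cosh(ωT) = 2.537085, sinh(ωT) = 2.331694
x(T) = p + (x₀−p)·cosh(ωT) + (ẋ₀/ω)·sinh(ωT) ⇒ p·(1 − cosh) = x(T) − x₀·cosh − (ẋ₀/ω)·sinh
numerator   = -0.7650 − (0.0103)·2.537085 − (-0.3809/3.4113)·2.331694 = -0.530779
denominator = 1 − 2.537085 = -1.537085
p = -0.530779 / -1.537085 = 0.3453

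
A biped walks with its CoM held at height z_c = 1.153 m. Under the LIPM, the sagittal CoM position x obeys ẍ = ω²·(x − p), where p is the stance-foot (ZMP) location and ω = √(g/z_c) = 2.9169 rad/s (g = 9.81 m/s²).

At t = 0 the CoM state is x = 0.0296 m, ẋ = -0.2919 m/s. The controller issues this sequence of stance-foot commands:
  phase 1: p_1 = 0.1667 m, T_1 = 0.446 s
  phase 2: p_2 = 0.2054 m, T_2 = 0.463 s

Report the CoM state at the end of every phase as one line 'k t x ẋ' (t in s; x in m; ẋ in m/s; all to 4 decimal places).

1 0.4460 -0.2739 -1.2557
2 0.9090 -1.5565 -5.1025

phase 1: p=0.1667, T=0.446, ωT=1.300937, cosh=1.972507, sinh=1.700231; start (x,ẋ)=(0.029600, -0.291900) → end (x,ẋ)=(-0.273876, -1.255709)
phase 2: p=0.2054, T=0.463, ωT=1.350525, cosh=2.059277, sinh=1.800173; start (x,ẋ)=(-0.273876, -1.255709) → end (x,ẋ)=(-1.556527, -5.102496)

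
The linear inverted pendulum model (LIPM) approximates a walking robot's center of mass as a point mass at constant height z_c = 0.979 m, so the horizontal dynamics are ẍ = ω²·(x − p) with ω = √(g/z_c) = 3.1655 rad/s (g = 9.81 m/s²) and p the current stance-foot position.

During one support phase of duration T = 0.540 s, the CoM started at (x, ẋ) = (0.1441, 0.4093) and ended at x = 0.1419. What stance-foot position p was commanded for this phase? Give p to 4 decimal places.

p = 0.3317

ωT = 3.1655·0.540 = 1.709370; cosh(ωT) = 2.853230, sinh(ωT) = 2.672250
x(T) = p + (x₀−p)·cosh(ωT) + (ẋ₀/ω)·sinh(ωT) ⇒ p·(1 − cosh) = x(T) − x₀·cosh − (ẋ₀/ω)·sinh
numerator   = 0.1419 − (0.1441)·2.853230 − (0.4093/3.1655)·2.672250 = -0.614773
denominator = 1 − 2.853230 = -1.853230
p = -0.614773 / -1.853230 = 0.3317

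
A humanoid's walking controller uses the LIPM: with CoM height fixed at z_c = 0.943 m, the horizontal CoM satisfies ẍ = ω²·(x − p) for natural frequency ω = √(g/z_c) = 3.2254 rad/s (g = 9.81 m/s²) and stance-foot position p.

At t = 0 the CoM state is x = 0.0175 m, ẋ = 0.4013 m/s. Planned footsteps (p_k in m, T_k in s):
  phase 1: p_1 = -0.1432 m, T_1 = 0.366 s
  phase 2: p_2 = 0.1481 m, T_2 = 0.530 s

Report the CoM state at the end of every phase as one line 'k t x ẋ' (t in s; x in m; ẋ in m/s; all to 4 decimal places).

phase 1: p=-0.1432, T=0.366, ωT=1.180496, cosh=1.781558, sinh=1.474432; start (x,ẋ)=(0.017500, 0.401300) → end (x,ẋ)=(0.326543, 1.479169)
phase 2: p=0.1481, T=0.530, ωT=1.709462, cosh=2.853475, sinh=2.672512; start (x,ẋ)=(0.326543, 1.479169) → end (x,ẋ)=(1.882898, 5.758941)

1 0.3660 0.3265 1.4792
2 0.8960 1.8829 5.7589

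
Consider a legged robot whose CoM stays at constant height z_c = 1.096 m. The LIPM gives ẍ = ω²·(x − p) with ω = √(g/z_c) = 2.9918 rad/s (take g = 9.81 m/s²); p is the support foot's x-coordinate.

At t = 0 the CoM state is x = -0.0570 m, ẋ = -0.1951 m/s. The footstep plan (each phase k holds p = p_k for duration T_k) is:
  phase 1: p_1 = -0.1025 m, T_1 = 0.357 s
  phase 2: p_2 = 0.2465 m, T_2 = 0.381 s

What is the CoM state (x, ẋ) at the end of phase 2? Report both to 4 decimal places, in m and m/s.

phase 1: p=-0.1025, T=0.357, ωT=1.068073, cosh=1.626718, sinh=1.283048; start (x,ẋ)=(-0.057000, -0.195100) → end (x,ẋ)=(-0.112154, -0.142715)
phase 2: p=0.2465, T=0.381, ωT=1.139876, cosh=1.723119, sinh=1.403261; start (x,ẋ)=(-0.112154, -0.142715) → end (x,ẋ)=(-0.438442, -1.751643)

x = -0.4384, ẋ = -1.7516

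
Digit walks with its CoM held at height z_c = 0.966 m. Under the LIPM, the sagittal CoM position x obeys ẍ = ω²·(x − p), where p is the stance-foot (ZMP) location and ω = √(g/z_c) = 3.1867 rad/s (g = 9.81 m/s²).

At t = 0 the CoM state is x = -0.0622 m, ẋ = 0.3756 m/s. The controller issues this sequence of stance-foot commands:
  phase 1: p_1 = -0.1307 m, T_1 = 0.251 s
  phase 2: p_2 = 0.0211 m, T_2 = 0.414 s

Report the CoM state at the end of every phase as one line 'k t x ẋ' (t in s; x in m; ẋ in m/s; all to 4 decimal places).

phase 1: p=-0.1307, T=0.251, ωT=0.799862, cosh=1.337312, sinh=0.887921; start (x,ẋ)=(-0.062200, 0.375600) → end (x,ẋ)=(0.065561, 0.696118)
phase 2: p=0.0211, T=0.414, ωT=1.319294, cosh=2.004051, sinh=1.736727; start (x,ẋ)=(0.065561, 0.696118) → end (x,ẋ)=(0.489580, 1.641120)

1 0.2510 0.0656 0.6961
2 0.6650 0.4896 1.6411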